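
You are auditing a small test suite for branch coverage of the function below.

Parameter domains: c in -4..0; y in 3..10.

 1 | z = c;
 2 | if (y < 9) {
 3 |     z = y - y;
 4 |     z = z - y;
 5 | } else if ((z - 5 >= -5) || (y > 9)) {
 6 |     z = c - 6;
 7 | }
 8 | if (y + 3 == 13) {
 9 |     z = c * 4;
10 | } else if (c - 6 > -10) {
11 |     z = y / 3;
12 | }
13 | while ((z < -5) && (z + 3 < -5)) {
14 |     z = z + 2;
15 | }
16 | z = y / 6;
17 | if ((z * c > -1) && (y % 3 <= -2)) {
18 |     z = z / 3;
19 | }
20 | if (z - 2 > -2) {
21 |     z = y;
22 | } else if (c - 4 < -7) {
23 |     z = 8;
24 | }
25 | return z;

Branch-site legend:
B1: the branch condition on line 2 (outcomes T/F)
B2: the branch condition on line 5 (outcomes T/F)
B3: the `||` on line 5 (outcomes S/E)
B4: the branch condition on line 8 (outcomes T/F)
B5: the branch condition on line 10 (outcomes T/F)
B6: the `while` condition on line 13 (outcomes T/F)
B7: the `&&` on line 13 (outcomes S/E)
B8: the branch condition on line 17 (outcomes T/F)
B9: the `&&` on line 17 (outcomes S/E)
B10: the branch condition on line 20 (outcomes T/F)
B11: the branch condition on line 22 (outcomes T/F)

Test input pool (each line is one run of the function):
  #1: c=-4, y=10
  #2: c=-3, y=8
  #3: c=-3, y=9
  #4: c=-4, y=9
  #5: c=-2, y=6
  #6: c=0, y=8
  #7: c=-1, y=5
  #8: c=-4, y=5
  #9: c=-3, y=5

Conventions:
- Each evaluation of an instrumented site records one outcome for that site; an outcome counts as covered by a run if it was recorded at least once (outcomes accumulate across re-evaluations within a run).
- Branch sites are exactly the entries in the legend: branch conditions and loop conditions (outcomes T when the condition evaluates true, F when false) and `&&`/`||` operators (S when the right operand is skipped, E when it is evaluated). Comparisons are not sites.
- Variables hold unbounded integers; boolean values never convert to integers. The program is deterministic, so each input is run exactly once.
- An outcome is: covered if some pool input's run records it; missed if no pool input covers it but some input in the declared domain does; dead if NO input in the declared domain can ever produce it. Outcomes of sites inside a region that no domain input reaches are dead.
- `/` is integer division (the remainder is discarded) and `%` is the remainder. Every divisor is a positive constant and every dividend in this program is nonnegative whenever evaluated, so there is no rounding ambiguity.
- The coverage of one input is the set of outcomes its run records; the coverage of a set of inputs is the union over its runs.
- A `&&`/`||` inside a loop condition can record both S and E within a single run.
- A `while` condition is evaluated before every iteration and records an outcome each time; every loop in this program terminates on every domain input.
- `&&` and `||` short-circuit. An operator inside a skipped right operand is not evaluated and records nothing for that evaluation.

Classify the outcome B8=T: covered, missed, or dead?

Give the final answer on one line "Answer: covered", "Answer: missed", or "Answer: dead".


no pool input records B8=T
checking all 40 inputs in the declared domain: B8=T is never recorded -> dead
Answer: dead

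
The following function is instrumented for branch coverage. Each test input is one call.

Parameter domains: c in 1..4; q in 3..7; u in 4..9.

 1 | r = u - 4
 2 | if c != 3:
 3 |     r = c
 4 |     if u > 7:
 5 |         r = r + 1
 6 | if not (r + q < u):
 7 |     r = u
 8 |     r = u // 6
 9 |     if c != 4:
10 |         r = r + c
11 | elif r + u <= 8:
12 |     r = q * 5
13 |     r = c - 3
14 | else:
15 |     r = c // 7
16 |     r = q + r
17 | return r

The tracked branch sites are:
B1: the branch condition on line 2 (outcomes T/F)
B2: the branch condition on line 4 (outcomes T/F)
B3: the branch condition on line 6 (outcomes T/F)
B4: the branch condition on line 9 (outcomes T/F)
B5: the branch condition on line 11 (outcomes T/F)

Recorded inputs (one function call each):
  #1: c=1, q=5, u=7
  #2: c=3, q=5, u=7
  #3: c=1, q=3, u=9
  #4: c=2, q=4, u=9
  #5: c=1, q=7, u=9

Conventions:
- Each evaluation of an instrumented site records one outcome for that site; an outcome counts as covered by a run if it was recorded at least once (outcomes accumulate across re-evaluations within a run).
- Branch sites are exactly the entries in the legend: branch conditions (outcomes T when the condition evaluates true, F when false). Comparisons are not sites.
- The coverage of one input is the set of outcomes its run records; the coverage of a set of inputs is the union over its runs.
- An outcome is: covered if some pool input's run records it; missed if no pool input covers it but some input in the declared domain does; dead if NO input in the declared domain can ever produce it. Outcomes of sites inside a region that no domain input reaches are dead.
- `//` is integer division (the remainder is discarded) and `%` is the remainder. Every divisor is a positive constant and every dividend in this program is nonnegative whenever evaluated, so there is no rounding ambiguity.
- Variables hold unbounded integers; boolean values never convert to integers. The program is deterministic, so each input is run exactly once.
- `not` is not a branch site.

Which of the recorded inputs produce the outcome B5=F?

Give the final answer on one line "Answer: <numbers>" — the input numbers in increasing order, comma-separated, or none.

input #1 (c=1, q=5, u=7): does not record B5=F
input #2 (c=3, q=5, u=7): does not record B5=F
input #3 (c=1, q=3, u=9): records B5=F
input #4 (c=2, q=4, u=9): records B5=F
input #5 (c=1, q=7, u=9): does not record B5=F

Answer: 3, 4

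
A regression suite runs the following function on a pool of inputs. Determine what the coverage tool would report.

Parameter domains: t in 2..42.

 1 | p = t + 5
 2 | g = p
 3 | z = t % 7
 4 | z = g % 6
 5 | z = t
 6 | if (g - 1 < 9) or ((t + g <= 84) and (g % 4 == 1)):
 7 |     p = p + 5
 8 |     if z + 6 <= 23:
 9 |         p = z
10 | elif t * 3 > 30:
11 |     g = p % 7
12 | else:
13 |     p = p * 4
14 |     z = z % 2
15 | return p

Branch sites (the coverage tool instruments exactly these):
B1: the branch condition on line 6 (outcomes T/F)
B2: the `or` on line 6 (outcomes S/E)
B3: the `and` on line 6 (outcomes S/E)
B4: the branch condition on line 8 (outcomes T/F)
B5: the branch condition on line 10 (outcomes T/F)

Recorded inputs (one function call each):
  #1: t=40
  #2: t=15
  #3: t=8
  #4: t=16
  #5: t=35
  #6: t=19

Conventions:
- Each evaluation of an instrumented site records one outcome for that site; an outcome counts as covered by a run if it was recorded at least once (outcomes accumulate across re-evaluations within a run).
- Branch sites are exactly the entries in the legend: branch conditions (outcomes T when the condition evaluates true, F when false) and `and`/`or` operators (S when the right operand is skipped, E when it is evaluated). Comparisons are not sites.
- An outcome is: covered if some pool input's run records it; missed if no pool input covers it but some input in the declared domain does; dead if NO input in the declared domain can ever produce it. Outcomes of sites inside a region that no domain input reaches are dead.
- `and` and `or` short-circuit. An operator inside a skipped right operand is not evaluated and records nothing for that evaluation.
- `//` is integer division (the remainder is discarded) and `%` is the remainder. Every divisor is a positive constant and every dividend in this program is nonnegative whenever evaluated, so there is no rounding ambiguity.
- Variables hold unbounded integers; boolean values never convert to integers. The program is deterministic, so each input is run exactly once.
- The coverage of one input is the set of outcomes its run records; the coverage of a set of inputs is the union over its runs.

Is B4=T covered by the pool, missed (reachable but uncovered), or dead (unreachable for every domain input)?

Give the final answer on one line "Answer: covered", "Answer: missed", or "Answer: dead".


B4=T is recorded by pool input(s) 3, 4 -> covered
Answer: covered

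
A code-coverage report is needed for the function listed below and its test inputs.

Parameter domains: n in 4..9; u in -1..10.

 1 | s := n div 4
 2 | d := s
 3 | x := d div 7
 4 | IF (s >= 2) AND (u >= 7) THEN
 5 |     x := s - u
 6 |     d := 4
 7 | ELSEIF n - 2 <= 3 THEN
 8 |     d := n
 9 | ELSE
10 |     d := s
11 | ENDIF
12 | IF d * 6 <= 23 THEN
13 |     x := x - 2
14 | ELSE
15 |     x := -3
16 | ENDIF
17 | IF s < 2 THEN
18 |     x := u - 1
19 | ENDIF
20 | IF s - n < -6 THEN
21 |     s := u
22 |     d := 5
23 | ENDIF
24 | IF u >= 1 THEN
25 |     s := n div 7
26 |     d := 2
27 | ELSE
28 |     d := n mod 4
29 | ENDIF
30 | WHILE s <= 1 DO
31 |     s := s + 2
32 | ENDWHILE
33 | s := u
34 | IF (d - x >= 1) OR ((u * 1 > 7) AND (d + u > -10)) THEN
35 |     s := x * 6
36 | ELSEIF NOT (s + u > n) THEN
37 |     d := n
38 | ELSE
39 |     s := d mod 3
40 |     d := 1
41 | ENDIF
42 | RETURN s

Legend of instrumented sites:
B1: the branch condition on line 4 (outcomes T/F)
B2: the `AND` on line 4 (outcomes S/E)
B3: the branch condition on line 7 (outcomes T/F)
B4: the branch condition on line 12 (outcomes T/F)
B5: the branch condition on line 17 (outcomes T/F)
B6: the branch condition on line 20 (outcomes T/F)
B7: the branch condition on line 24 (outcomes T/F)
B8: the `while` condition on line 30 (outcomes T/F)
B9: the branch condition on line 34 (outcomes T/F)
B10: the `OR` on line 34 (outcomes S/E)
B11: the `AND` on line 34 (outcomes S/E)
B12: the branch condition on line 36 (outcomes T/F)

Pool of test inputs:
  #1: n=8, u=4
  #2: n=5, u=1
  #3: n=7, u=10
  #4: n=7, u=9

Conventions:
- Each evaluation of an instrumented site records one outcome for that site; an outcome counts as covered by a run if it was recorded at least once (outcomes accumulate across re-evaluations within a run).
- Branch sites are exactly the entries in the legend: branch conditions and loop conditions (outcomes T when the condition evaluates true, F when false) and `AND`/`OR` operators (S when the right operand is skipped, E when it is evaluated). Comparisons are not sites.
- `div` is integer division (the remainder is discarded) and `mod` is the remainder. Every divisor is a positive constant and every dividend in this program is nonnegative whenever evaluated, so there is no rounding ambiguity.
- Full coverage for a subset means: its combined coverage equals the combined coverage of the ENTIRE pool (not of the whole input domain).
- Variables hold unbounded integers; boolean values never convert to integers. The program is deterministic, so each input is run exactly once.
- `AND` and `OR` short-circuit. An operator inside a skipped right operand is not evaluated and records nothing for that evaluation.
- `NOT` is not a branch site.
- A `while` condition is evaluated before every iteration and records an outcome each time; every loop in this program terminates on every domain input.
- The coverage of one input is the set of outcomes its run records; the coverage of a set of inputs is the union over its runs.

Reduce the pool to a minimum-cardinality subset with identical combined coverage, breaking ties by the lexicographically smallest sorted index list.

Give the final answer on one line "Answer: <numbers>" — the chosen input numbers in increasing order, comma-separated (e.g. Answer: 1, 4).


#1 (n=8, u=4) -> B2->E, B1->F, B3->F, B4->T, B5->F, B6->F, B7->T, B8->T, B8->F, B10->S, B9->T; covered: B1=F, B2=E, B3=F, B4=T, B5=F, B6=F, B7=T, B8=T, B8=F, B9=T, B10=S
#2 (n=5, u=1) -> B2->S, B1->F, B3->T, B4->F, B5->T, B6->F, B7->T, B8->T, B8->F, B10->S, B9->T; covered: B1=F, B2=S, B3=T, B4=F, B5=T, B6=F, B7=T, B8=T, B8=F, B9=T, B10=S
#3 (n=7, u=10) -> B2->S, B1->F, B3->F, B4->T, B5->T, B6->F, B7->T, B8->T, B8->F, B10->E, B11->E, B9->T; covered: B1=F, B2=S, B3=F, B4=T, B5=T, B6=F, B7=T, B8=T, B8=F, B9=T, B10=E, B11=E
#4 (n=7, u=9) -> B2->S, B1->F, B3->F, B4->T, B5->T, B6->F, B7->T, B8->T, B8->F, B10->E, B11->E, B9->T; covered: B1=F, B2=S, B3=F, B4=T, B5=T, B6=F, B7=T, B8=T, B8=F, B9=T, B10=E, B11=E
union over all inputs: B1=F, B2=S, B2=E, B3=T, B3=F, B4=T, B4=F, B5=T, B5=F, B6=F, B7=T, B8=T, B8=F, B9=T, B10=S, B10=E, B11=E (17 outcomes)
no size-1 subset reaches all 17 outcomes (best union: 12/17)
no size-2 subset reaches all 17 outcomes (best union: 15/17)
the canonical winner is {1, 2, 3}: size 3, full 17-outcome coverage, earliest index list among size-3 covers
Answer: 1, 2, 3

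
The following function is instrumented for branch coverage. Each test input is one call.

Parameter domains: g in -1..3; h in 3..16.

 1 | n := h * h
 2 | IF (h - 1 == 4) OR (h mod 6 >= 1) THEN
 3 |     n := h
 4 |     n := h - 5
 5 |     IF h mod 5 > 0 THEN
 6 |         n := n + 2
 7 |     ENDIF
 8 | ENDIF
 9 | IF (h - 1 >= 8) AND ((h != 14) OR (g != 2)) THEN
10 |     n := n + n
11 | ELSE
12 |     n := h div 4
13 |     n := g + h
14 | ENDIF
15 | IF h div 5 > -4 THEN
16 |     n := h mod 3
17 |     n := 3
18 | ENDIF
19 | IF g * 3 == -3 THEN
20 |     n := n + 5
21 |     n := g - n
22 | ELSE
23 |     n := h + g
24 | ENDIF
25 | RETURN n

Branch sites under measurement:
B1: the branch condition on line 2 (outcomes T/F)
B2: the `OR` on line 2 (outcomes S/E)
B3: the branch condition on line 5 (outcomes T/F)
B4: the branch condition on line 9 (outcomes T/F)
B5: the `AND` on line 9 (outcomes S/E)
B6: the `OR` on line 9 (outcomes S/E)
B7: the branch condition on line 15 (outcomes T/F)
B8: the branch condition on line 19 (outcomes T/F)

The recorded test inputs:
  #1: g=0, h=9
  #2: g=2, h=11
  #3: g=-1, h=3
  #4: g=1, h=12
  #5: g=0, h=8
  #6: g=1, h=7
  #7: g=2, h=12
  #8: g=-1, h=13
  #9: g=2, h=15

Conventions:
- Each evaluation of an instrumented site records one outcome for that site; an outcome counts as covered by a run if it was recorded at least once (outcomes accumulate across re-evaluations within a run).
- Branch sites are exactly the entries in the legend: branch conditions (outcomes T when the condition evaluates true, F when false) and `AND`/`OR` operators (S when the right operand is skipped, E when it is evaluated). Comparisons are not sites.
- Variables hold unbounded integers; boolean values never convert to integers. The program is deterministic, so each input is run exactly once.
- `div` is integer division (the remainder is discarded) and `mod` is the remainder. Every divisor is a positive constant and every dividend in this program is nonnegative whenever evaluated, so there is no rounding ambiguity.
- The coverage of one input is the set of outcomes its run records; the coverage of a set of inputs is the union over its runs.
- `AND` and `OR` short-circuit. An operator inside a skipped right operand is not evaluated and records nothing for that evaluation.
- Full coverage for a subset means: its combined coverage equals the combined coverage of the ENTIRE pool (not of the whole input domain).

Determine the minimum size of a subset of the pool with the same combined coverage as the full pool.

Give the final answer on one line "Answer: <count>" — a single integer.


input #1, g=0, h=9: events B2->E, B1->T, B3->T, B5->E, B6->S, B4->T, B7->T, B8->F; outcomes B1=T, B2=E, B3=T, B4=T, B5=E, B6=S, B7=T, B8=F
input #2, g=2, h=11: events B2->E, B1->T, B3->T, B5->E, B6->S, B4->T, B7->T, B8->F; outcomes B1=T, B2=E, B3=T, B4=T, B5=E, B6=S, B7=T, B8=F
input #3, g=-1, h=3: events B2->E, B1->T, B3->T, B5->S, B4->F, B7->T, B8->T; outcomes B1=T, B2=E, B3=T, B4=F, B5=S, B7=T, B8=T
input #4, g=1, h=12: events B2->E, B1->F, B5->E, B6->S, B4->T, B7->T, B8->F; outcomes B1=F, B2=E, B4=T, B5=E, B6=S, B7=T, B8=F
input #5, g=0, h=8: events B2->E, B1->T, B3->T, B5->S, B4->F, B7->T, B8->F; outcomes B1=T, B2=E, B3=T, B4=F, B5=S, B7=T, B8=F
input #6, g=1, h=7: events B2->E, B1->T, B3->T, B5->S, B4->F, B7->T, B8->F; outcomes B1=T, B2=E, B3=T, B4=F, B5=S, B7=T, B8=F
input #7, g=2, h=12: events B2->E, B1->F, B5->E, B6->S, B4->T, B7->T, B8->F; outcomes B1=F, B2=E, B4=T, B5=E, B6=S, B7=T, B8=F
input #8, g=-1, h=13: events B2->E, B1->T, B3->T, B5->E, B6->S, B4->T, B7->T, B8->T; outcomes B1=T, B2=E, B3=T, B4=T, B5=E, B6=S, B7=T, B8=T
input #9, g=2, h=15: events B2->E, B1->T, B3->F, B5->E, B6->S, B4->T, B7->T, B8->F; outcomes B1=T, B2=E, B3=F, B4=T, B5=E, B6=S, B7=T, B8=F
the full pool covers 13 outcomes: B1=T, B1=F, B2=E, B3=T, B3=F, B4=T, B4=F, B5=S, B5=E, B6=S, B7=T, B8=T, B8=F
size 1 is not enough: best union over all size-1 subsets is 8/13
size 2 is not enough: best union over all size-2 subsets is 12/13
size 3: inputs {3, 4, 9} cover all 13 outcomes, and no lexicographically smaller subset of this size does
Answer: 3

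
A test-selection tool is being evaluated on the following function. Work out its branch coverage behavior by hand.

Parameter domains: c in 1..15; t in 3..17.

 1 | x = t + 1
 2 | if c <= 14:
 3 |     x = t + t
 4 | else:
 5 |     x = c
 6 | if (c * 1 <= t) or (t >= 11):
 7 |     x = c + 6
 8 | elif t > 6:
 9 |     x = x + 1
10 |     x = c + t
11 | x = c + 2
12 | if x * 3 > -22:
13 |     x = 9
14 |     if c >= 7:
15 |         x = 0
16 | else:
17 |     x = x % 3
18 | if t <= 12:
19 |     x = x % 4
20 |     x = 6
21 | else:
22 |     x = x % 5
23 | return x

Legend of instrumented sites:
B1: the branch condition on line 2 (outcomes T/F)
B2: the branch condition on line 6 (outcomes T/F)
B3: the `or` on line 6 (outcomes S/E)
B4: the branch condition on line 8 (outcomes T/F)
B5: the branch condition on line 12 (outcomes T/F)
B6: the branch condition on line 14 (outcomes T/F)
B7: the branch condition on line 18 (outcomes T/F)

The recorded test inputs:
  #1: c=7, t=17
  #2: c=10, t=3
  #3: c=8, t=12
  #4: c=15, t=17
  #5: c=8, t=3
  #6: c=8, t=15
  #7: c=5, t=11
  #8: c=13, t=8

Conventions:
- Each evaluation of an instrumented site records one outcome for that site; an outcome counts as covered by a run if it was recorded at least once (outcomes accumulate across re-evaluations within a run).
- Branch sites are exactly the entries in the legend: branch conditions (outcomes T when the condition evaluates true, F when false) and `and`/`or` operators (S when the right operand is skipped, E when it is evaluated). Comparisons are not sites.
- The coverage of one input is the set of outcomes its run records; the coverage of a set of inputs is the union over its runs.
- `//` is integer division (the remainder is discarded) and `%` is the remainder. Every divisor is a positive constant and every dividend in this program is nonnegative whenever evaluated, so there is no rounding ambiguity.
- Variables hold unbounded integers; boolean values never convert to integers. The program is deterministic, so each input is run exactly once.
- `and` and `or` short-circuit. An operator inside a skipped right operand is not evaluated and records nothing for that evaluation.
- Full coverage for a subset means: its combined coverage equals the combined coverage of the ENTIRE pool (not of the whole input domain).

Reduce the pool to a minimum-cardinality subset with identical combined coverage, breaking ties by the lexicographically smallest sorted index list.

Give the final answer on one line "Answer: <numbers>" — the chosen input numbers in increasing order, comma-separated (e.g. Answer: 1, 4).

test 1 (c=7, t=17) fires B1->T, B3->S, B2->T, B5->T, B6->T, B7->F; hits B1=T, B2=T, B3=S, B5=T, B6=T, B7=F
test 2 (c=10, t=3) fires B1->T, B3->E, B2->F, B4->F, B5->T, B6->T, B7->T; hits B1=T, B2=F, B3=E, B4=F, B5=T, B6=T, B7=T
test 3 (c=8, t=12) fires B1->T, B3->S, B2->T, B5->T, B6->T, B7->T; hits B1=T, B2=T, B3=S, B5=T, B6=T, B7=T
test 4 (c=15, t=17) fires B1->F, B3->S, B2->T, B5->T, B6->T, B7->F; hits B1=F, B2=T, B3=S, B5=T, B6=T, B7=F
test 5 (c=8, t=3) fires B1->T, B3->E, B2->F, B4->F, B5->T, B6->T, B7->T; hits B1=T, B2=F, B3=E, B4=F, B5=T, B6=T, B7=T
test 6 (c=8, t=15) fires B1->T, B3->S, B2->T, B5->T, B6->T, B7->F; hits B1=T, B2=T, B3=S, B5=T, B6=T, B7=F
test 7 (c=5, t=11) fires B1->T, B3->S, B2->T, B5->T, B6->F, B7->T; hits B1=T, B2=T, B3=S, B5=T, B6=F, B7=T
test 8 (c=13, t=8) fires B1->T, B3->E, B2->F, B4->T, B5->T, B6->T, B7->T; hits B1=T, B2=F, B3=E, B4=T, B5=T, B6=T, B7=T
union over all inputs: B1=T, B1=F, B2=T, B2=F, B3=S, B3=E, B4=T, B4=F, B5=T, B6=T, B6=F, B7=T, B7=F (13 outcomes)
checked all size-1 subsets: none covers 13 outcomes (max 7/13)
checked all size-2 subsets: none covers 13 outcomes (max 11/13)
checked all size-3 subsets: none covers 13 outcomes (max 12/13)
the canonical winner is {2, 4, 7, 8}: size 4, full 13-outcome coverage, earliest index list among size-4 covers

Answer: 2, 4, 7, 8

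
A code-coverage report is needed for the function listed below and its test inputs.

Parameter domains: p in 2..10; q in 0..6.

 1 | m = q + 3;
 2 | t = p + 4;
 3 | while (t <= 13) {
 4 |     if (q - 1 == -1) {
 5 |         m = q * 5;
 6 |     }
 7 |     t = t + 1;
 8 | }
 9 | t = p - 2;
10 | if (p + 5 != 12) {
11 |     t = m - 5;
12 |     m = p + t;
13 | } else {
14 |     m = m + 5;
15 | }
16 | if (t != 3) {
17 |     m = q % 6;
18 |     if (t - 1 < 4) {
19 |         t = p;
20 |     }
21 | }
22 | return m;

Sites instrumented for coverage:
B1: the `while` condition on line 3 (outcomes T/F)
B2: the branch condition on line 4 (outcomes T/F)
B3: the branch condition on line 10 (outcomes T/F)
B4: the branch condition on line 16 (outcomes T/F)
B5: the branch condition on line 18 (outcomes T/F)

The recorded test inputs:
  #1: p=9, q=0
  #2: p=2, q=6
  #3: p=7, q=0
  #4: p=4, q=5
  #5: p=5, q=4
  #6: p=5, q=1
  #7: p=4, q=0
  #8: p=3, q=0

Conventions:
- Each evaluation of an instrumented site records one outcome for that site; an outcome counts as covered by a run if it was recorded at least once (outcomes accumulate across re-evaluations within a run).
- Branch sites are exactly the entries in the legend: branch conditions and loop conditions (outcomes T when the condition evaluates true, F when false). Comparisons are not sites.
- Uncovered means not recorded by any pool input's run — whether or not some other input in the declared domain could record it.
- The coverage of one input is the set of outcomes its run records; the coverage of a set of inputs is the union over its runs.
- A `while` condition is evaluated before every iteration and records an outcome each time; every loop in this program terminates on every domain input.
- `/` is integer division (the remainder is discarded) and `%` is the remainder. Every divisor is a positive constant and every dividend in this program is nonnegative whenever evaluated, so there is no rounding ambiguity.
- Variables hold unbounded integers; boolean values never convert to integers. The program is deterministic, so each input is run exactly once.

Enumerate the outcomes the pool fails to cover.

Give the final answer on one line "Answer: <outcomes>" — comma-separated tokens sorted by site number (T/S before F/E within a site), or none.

input #1 (p=9, q=0): events B1->T, B2->T, B1->F, B3->T, B4->T, B5->T; covers B1=T, B1=F, B2=T, B3=T, B4=T, B5=T
input #2 (p=2, q=6): events B1->T, B2->F, B1->T, B2->F, B1->T, B2->F, B1->T, B2->F, B1->T, B2->F, B1->T, B2->F, B1->T, B2->F, ...; covers B1=T, B1=F, B2=F, B3=T, B4=T, B5=T
input #3 (p=7, q=0): events B1->T, B2->T, B1->T, B2->T, B1->T, B2->T, B1->F, B3->F, B4->T, B5->F; covers B1=T, B1=F, B2=T, B3=F, B4=T, B5=F
input #4 (p=4, q=5): events B1->T, B2->F, B1->T, B2->F, B1->T, B2->F, B1->T, B2->F, B1->T, B2->F, B1->T, B2->F, B1->F, B3->T, ...; covers B1=T, B1=F, B2=F, B3=T, B4=F
input #5 (p=5, q=4): events B1->T, B2->F, B1->T, B2->F, B1->T, B2->F, B1->T, B2->F, B1->T, B2->F, B1->F, B3->T, B4->T, B5->T; covers B1=T, B1=F, B2=F, B3=T, B4=T, B5=T
input #6 (p=5, q=1): events B1->T, B2->F, B1->T, B2->F, B1->T, B2->F, B1->T, B2->F, B1->T, B2->F, B1->F, B3->T, B4->T, B5->T; covers B1=T, B1=F, B2=F, B3=T, B4=T, B5=T
input #7 (p=4, q=0): events B1->T, B2->T, B1->T, B2->T, B1->T, B2->T, B1->T, B2->T, B1->T, B2->T, B1->T, B2->T, B1->F, B3->T, ...; covers B1=T, B1=F, B2=T, B3=T, B4=T, B5=T
input #8 (p=3, q=0): events B1->T, B2->T, B1->T, B2->T, B1->T, B2->T, B1->T, B2->T, B1->T, B2->T, B1->T, B2->T, B1->T, B2->T, ...; covers B1=T, B1=F, B2=T, B3=T, B4=T, B5=T
union over the pool: B1=T, B1=F, B2=T, B2=F, B3=T, B3=F, B4=T, B4=F, B5=T, B5=F
uncovered (0 of 10): none

Answer: none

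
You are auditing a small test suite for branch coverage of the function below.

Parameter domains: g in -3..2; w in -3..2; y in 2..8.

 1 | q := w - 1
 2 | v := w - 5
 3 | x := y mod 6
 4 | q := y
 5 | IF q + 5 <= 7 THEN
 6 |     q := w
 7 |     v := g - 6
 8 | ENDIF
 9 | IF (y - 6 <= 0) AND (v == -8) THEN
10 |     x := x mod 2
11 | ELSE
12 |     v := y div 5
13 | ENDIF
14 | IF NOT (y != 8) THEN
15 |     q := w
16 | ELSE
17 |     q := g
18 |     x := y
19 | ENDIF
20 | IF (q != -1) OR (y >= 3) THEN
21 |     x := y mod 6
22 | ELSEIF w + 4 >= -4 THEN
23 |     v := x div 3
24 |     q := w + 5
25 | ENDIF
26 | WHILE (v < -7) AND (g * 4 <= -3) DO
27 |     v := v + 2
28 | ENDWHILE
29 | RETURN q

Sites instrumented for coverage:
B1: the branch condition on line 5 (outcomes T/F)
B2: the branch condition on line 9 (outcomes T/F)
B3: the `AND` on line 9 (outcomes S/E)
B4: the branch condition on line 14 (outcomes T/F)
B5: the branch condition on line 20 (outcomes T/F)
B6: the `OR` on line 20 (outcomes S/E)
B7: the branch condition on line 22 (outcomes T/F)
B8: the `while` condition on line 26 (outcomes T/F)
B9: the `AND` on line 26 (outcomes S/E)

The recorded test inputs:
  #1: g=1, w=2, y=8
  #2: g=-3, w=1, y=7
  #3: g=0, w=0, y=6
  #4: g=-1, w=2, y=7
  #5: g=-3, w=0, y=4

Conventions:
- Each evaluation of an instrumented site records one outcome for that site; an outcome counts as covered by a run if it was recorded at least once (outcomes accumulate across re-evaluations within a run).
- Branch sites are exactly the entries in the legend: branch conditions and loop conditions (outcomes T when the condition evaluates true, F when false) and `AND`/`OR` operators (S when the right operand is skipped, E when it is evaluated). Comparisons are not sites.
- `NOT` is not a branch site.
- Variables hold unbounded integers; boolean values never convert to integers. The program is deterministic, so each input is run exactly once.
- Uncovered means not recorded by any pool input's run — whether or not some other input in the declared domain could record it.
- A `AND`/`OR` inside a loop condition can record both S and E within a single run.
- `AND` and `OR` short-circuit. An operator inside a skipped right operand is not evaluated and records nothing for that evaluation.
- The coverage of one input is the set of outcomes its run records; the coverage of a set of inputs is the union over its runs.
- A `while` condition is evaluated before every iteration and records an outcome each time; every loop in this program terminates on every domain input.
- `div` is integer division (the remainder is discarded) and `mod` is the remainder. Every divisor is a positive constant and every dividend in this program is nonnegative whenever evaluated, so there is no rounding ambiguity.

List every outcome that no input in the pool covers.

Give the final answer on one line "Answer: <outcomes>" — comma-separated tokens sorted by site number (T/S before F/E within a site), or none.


#1 (g=1, w=2, y=8) -> covered: B1=F, B2=F, B3=S, B4=T, B5=T, B6=S, B8=F, B9=S
#2 (g=-3, w=1, y=7) -> covered: B1=F, B2=F, B3=S, B4=F, B5=T, B6=S, B8=F, B9=S
#3 (g=0, w=0, y=6) -> covered: B1=F, B2=F, B3=E, B4=F, B5=T, B6=S, B8=F, B9=S
#4 (g=-1, w=2, y=7) -> covered: B1=F, B2=F, B3=S, B4=F, B5=T, B6=E, B8=F, B9=S
#5 (g=-3, w=0, y=4) -> covered: B1=F, B2=F, B3=E, B4=F, B5=T, B6=S, B8=F, B9=S
union over the pool: B1=F, B2=F, B3=S, B3=E, B4=T, B4=F, B5=T, B6=S, B6=E, B8=F, B9=S
uncovered (7 of 18): B1=T, B2=T, B5=F, B7=T, B7=F, B8=T, B9=E
Answer: B1=T, B2=T, B5=F, B7=T, B7=F, B8=T, B9=E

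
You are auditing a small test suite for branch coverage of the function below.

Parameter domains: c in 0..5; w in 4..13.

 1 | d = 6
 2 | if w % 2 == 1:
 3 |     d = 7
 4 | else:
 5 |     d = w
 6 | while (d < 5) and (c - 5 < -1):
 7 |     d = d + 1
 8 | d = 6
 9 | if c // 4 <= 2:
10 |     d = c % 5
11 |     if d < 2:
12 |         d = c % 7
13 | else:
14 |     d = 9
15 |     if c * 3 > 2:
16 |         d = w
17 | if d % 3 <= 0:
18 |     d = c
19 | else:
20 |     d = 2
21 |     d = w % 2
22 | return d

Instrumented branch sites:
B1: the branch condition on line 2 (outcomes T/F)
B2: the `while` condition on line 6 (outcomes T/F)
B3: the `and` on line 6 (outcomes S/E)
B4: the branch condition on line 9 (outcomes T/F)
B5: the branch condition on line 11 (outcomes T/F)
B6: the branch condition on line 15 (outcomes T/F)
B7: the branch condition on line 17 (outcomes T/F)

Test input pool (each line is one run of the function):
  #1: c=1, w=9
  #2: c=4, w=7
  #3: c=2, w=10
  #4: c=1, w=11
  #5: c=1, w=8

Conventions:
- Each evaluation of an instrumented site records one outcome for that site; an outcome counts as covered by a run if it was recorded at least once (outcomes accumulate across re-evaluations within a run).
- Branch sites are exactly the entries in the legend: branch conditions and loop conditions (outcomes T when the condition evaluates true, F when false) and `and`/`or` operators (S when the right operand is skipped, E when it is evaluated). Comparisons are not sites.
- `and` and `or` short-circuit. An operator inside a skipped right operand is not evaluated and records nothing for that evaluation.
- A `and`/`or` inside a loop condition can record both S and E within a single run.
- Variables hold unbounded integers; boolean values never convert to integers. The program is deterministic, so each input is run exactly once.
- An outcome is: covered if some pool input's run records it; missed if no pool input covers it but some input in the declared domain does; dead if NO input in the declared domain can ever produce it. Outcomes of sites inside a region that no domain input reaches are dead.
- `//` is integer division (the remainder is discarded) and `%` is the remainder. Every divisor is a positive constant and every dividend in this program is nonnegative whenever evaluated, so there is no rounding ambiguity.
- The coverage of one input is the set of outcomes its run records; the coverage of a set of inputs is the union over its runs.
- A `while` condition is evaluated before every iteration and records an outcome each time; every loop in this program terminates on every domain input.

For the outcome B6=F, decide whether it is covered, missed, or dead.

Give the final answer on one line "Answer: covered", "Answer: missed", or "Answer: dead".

no pool input records B6=F
checking all 60 inputs in the declared domain: B6=F is never recorded -> dead

Answer: dead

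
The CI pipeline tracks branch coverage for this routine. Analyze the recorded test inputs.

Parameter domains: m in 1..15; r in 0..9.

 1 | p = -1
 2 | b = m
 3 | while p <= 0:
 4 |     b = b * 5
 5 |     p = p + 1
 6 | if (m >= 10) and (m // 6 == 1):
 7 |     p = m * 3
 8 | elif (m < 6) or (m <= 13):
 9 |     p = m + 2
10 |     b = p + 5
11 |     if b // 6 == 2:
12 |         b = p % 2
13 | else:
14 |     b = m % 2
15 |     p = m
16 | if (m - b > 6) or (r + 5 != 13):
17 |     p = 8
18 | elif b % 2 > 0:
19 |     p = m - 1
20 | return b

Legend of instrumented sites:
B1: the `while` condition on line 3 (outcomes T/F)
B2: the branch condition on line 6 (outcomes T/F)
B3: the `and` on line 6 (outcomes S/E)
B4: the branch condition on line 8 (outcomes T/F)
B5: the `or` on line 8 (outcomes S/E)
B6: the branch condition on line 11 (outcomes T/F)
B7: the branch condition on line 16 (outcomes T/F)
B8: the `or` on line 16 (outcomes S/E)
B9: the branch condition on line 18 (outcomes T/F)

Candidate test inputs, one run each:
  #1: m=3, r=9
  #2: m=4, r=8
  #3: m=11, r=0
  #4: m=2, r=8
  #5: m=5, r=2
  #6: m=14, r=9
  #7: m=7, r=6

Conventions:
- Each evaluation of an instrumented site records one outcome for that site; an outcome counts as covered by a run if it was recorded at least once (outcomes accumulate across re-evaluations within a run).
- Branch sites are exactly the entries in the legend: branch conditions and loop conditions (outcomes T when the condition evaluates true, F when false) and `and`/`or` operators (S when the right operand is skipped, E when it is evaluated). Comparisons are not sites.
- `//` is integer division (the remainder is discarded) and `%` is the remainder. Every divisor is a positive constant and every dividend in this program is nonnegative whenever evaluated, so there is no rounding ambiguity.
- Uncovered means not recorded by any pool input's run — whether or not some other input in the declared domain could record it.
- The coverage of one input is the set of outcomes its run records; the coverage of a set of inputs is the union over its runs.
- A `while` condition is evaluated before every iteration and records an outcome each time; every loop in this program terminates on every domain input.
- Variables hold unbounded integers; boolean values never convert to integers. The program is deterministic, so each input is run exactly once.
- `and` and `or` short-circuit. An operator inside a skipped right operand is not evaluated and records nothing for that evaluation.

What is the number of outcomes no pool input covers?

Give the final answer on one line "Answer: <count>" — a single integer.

input #1, m=3, r=9: events B1->T, B1->T, B1->F, B3->S, B2->F, B5->S, B4->T, B6->F, B8->E, B7->T; outcomes B1=T, B1=F, B2=F, B3=S, B4=T, B5=S, B6=F, B7=T, B8=E
input #2, m=4, r=8: events B1->T, B1->T, B1->F, B3->S, B2->F, B5->S, B4->T, B6->F, B8->E, B7->F, B9->T; outcomes B1=T, B1=F, B2=F, B3=S, B4=T, B5=S, B6=F, B7=F, B8=E, B9=T
input #3, m=11, r=0: events B1->T, B1->T, B1->F, B3->E, B2->T, B8->E, B7->T; outcomes B1=T, B1=F, B2=T, B3=E, B7=T, B8=E
input #4, m=2, r=8: events B1->T, B1->T, B1->F, B3->S, B2->F, B5->S, B4->T, B6->F, B8->E, B7->F, B9->T; outcomes B1=T, B1=F, B2=F, B3=S, B4=T, B5=S, B6=F, B7=F, B8=E, B9=T
input #5, m=5, r=2: events B1->T, B1->T, B1->F, B3->S, B2->F, B5->S, B4->T, B6->T, B8->E, B7->T; outcomes B1=T, B1=F, B2=F, B3=S, B4=T, B5=S, B6=T, B7=T, B8=E
input #6, m=14, r=9: events B1->T, B1->T, B1->F, B3->E, B2->F, B5->E, B4->F, B8->S, B7->T; outcomes B1=T, B1=F, B2=F, B3=E, B4=F, B5=E, B7=T, B8=S
input #7, m=7, r=6: events B1->T, B1->T, B1->F, B3->S, B2->F, B5->E, B4->T, B6->T, B8->E, B7->T; outcomes B1=T, B1=F, B2=F, B3=S, B4=T, B5=E, B6=T, B7=T, B8=E
union over the pool: B1=T, B1=F, B2=T, B2=F, B3=S, B3=E, B4=T, B4=F, B5=S, B5=E, B6=T, B6=F, B7=T, B7=F, B8=S, B8=E, B9=T
uncovered (1 of 18): B9=F

Answer: 1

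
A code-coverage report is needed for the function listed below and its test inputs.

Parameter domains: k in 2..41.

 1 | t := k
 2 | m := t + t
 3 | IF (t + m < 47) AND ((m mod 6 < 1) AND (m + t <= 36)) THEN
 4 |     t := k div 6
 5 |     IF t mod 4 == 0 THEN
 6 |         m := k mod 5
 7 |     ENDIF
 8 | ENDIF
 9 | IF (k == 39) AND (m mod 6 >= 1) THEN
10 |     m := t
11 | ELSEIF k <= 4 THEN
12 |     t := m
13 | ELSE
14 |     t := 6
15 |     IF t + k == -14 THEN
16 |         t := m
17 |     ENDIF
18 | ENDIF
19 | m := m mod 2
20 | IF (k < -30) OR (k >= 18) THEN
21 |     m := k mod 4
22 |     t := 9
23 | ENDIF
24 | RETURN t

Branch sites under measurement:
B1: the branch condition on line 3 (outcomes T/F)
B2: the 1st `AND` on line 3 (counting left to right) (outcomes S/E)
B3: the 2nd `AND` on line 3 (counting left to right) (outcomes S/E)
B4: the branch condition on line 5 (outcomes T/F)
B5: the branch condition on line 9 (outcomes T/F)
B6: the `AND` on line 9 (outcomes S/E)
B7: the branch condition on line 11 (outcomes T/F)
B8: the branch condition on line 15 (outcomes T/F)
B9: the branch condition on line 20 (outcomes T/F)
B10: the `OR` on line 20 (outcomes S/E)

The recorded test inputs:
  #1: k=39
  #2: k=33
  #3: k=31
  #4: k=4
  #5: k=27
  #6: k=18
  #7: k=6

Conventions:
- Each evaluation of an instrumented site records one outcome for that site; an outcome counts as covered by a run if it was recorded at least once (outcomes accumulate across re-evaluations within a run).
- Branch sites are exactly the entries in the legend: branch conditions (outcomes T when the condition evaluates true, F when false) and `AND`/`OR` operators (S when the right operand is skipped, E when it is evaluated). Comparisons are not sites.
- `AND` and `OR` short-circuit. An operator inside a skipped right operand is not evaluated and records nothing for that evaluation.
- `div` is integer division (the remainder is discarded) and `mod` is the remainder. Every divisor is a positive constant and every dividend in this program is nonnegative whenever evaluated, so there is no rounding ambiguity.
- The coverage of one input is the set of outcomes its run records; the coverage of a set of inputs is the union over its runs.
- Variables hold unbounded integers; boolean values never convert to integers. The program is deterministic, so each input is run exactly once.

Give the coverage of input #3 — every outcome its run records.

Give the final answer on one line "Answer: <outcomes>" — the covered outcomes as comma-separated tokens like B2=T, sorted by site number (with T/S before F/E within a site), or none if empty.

Simulating input #3 (k=31) step by step:
  B2->S, B1->F, B6->S, B5->F, B7->F, B8->F, B10->E, B9->T
distinct outcomes covered: B1=F, B2=S, B5=F, B6=S, B7=F, B8=F, B9=T, B10=E

Answer: B1=F, B2=S, B5=F, B6=S, B7=F, B8=F, B9=T, B10=E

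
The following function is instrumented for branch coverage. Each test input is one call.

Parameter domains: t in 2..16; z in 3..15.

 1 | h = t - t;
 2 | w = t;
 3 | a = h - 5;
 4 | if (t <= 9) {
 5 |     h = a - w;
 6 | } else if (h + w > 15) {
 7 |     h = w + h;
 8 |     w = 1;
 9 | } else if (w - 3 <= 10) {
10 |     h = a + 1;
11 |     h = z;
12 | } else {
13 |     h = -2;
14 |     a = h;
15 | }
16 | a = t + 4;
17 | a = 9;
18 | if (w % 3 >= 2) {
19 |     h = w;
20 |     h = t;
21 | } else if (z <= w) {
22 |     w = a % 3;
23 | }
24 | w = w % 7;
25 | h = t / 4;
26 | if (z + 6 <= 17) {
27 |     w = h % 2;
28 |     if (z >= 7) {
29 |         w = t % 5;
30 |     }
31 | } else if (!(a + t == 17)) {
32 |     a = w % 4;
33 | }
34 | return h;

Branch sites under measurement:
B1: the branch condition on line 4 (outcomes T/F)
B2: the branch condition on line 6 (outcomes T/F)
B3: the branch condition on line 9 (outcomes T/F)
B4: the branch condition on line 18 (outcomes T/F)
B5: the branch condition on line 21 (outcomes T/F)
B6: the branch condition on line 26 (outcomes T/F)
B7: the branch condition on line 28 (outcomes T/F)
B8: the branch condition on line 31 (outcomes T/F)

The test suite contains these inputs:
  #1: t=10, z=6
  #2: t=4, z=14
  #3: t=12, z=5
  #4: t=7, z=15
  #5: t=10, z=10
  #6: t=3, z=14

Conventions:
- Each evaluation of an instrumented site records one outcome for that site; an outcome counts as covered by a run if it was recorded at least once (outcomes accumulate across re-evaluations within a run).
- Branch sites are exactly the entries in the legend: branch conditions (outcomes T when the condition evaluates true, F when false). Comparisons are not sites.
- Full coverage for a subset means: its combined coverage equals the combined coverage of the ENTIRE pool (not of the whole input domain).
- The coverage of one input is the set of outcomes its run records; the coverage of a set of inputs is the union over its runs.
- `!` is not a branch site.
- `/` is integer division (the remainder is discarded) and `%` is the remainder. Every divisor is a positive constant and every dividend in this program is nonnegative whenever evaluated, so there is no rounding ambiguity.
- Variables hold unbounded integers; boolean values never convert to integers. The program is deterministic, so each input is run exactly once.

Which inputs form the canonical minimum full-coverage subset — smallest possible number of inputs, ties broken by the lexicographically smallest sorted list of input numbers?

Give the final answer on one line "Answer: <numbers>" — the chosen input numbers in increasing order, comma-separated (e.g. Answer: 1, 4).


run #1 (t=10, z=6) runs B1->F, B2->F, B3->T, B4->F, B5->T, B6->T, B7->F; records B1=F, B2=F, B3=T, B4=F, B5=T, B6=T, B7=F
run #2 (t=4, z=14) runs B1->T, B4->F, B5->F, B6->F, B8->T; records B1=T, B4=F, B5=F, B6=F, B8=T
run #3 (t=12, z=5) runs B1->F, B2->F, B3->T, B4->F, B5->T, B6->T, B7->F; records B1=F, B2=F, B3=T, B4=F, B5=T, B6=T, B7=F
run #4 (t=7, z=15) runs B1->T, B4->F, B5->F, B6->F, B8->T; records B1=T, B4=F, B5=F, B6=F, B8=T
run #5 (t=10, z=10) runs B1->F, B2->F, B3->T, B4->F, B5->T, B6->T, B7->T; records B1=F, B2=F, B3=T, B4=F, B5=T, B6=T, B7=T
run #6 (t=3, z=14) runs B1->T, B4->F, B5->F, B6->F, B8->T; records B1=T, B4=F, B5=F, B6=F, B8=T
together the pool reaches 12 outcomes: B1=T, B1=F, B2=F, B3=T, B4=F, B5=T, B5=F, B6=T, B6=F, B7=T, B7=F, B8=T
no size-1 subset reaches all 12 outcomes (best union: 7/12)
no size-2 subset reaches all 12 outcomes (best union: 11/12)
at size 3, {1, 2, 5} reaches all 12 outcomes; every lexicographically earlier size-3 subset fails
Answer: 1, 2, 5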